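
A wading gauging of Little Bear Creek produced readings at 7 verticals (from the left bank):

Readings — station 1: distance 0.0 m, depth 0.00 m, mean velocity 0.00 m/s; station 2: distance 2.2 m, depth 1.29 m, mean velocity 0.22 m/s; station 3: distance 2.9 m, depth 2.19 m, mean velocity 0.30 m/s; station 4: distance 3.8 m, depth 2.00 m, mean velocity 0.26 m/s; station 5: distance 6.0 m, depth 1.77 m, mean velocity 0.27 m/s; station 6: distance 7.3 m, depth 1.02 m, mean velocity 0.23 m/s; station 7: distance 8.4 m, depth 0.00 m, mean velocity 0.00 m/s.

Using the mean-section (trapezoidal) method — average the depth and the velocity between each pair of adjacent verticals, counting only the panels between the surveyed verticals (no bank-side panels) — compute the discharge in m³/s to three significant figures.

Panel 1-2: Δb = 2.2 m, d̄ = (0.00+1.29)/2 = 0.645, v̄ = (0.00+0.22)/2 = 0.11 → q = 2.2×0.645×0.11 = 0.1561 m³/s
Panel 2-3: Δb = 0.7 m, d̄ = (1.29+2.19)/2 = 1.74, v̄ = (0.22+0.30)/2 = 0.26 → q = 0.7×1.74×0.26 = 0.3167 m³/s
Panel 3-4: Δb = 0.9 m, d̄ = (2.19+2.00)/2 = 2.095, v̄ = (0.30+0.26)/2 = 0.28 → q = 0.9×2.095×0.28 = 0.5279 m³/s
Panel 4-5: Δb = 2.2 m, d̄ = (2.00+1.77)/2 = 1.885, v̄ = (0.26+0.27)/2 = 0.265 → q = 2.2×1.885×0.265 = 1.099 m³/s
Panel 5-6: Δb = 1.3 m, d̄ = (1.77+1.02)/2 = 1.395, v̄ = (0.27+0.23)/2 = 0.25 → q = 1.3×1.395×0.25 = 0.4534 m³/s
Panel 6-7: Δb = 1.1 m, d̄ = (1.02+0.00)/2 = 0.51, v̄ = (0.23+0.00)/2 = 0.115 → q = 1.1×0.51×0.115 = 0.06452 m³/s
Q = Σ q = 2.618 m³/s

2.62 m³/s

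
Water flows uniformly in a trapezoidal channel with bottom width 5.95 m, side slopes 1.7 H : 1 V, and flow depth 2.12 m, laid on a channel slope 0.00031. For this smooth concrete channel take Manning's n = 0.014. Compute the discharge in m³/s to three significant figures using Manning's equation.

A = (b + z·y)·y = (5.95 + 1.7×2.12)×2.12 = 20.25 m²
P = b + 2y√(1+z²) = 5.95 + 2×2.12×√(1+1.7²) = 14.31 m
R = A/P = 20.25/14.31 = 1.415 m
Q = (1/n)·A·R^(2/3)·S^(1/2) = (1/0.014) × 20.25 × 1.415^(2/3) × 0.00031^(1/2) = 32.11 m³/s

32.1 m³/s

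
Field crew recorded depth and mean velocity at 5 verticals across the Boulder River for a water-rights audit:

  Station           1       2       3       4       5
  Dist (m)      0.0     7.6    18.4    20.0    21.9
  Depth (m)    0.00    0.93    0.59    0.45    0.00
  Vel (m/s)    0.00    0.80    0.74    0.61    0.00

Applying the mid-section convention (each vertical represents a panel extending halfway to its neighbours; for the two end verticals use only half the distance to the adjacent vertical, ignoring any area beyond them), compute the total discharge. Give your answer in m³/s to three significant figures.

w_2 = (18.4 − 0.0)/2 = 9.2 m; q_2 = 0.80 × 0.93 × 9.2 = 6.845 m³/s
w_3 = (20.0 − 7.6)/2 = 6.2 m; q_3 = 0.74 × 0.59 × 6.2 = 2.707 m³/s
w_4 = (21.9 − 18.4)/2 = 1.75 m; q_4 = 0.61 × 0.45 × 1.75 = 0.4804 m³/s
Stations 1, 5 contribute zero (depth or velocity is 0).
Q = Σ qᵢ = 10.03 m³/s

10.0 m³/s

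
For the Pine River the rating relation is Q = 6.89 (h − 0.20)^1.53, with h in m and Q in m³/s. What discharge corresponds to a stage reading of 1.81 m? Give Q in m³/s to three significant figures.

14.3 m³/s

Q = 6.89 × (1.81 − 0.20)^1.53 = 6.89 × 1.61^1.53 = 14.28 m³/s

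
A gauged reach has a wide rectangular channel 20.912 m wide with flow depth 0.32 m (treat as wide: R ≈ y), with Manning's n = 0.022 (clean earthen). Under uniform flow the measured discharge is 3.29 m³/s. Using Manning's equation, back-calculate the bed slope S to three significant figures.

0.000534

A = b·y = 20.912 × 0.32 = 6.692 m²
Wide channel: R ≈ y = 0.32 m
S = (Q·n / (1·A·R^(2/3)))² = (3.29×0.022 / (1×6.692×0.4678))² = 0.0005345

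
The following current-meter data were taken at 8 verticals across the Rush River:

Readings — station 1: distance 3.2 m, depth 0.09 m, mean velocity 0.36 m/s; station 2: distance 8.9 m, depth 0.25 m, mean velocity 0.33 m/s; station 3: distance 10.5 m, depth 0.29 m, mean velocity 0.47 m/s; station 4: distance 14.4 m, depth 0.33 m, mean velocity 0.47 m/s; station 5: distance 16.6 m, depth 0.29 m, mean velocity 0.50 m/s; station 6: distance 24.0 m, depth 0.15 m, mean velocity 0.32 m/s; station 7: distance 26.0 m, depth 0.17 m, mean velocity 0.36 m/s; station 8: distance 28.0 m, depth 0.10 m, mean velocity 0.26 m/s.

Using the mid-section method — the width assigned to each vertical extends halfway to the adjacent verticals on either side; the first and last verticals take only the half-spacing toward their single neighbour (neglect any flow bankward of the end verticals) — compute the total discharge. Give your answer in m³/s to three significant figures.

w_1 = (8.9 − 3.2)/2 = 2.85 m; q_1 = 0.36 × 0.09 × 2.85 = 0.09234 m³/s
w_2 = (10.5 − 3.2)/2 = 3.65 m; q_2 = 0.33 × 0.25 × 3.65 = 0.3011 m³/s
w_3 = (14.4 − 8.9)/2 = 2.75 m; q_3 = 0.47 × 0.29 × 2.75 = 0.3748 m³/s
w_4 = (16.6 − 10.5)/2 = 3.05 m; q_4 = 0.47 × 0.33 × 3.05 = 0.4731 m³/s
w_5 = (24.0 − 14.4)/2 = 4.8 m; q_5 = 0.50 × 0.29 × 4.8 = 0.6960 m³/s
w_6 = (26.0 − 16.6)/2 = 4.7 m; q_6 = 0.32 × 0.15 × 4.7 = 0.2256 m³/s
w_7 = (28.0 − 24.0)/2 = 2 m; q_7 = 0.36 × 0.17 × 2 = 0.1224 m³/s
w_8 = (28.0 − 26.0)/2 = 1 m; q_8 = 0.26 × 0.10 × 1 = 0.02600 m³/s
Q = Σ qᵢ = 2.311 m³/s

2.31 m³/s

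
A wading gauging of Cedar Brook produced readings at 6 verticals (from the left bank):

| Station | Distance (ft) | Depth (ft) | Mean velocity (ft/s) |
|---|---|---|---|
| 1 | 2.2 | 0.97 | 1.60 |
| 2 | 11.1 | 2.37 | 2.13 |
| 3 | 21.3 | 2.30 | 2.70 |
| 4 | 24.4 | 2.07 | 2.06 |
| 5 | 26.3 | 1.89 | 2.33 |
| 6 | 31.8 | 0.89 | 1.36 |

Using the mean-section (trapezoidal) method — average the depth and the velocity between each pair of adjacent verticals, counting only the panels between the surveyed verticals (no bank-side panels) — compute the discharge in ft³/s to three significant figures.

124 ft³/s

Panel 1-2: Δb = 8.9 ft, d̄ = (0.97+2.37)/2 = 1.67, v̄ = (1.60+2.13)/2 = 1.865 → q = 8.9×1.67×1.865 = 27.72 ft³/s
Panel 2-3: Δb = 10.2 ft, d̄ = (2.37+2.30)/2 = 2.335, v̄ = (2.13+2.70)/2 = 2.415 → q = 10.2×2.335×2.415 = 57.52 ft³/s
Panel 3-4: Δb = 3.1 ft, d̄ = (2.30+2.07)/2 = 2.185, v̄ = (2.70+2.06)/2 = 2.38 → q = 3.1×2.185×2.38 = 16.12 ft³/s
Panel 4-5: Δb = 1.9 ft, d̄ = (2.07+1.89)/2 = 1.98, v̄ = (2.06+2.33)/2 = 2.195 → q = 1.9×1.98×2.195 = 8.258 ft³/s
Panel 5-6: Δb = 5.5 ft, d̄ = (1.89+0.89)/2 = 1.39, v̄ = (2.33+1.36)/2 = 1.845 → q = 5.5×1.39×1.845 = 14.11 ft³/s
Q = Σ q = 123.7 ft³/s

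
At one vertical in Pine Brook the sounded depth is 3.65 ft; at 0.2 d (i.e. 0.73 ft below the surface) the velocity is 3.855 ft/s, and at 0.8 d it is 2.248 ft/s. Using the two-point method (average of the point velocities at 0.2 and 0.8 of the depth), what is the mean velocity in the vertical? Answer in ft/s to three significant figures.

3.05 ft/s

v̄ = (3.855 + 2.248) / 2 = 3.052 ft/s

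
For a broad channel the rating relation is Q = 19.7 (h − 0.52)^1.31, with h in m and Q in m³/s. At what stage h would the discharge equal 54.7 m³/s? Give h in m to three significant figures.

2.70 m

h − h₀ = (Q/C)^(1/b) = (54.7/19.7)^(1/1.31) = 2.181 m
h = 0.52 + 2.181 = 2.701 m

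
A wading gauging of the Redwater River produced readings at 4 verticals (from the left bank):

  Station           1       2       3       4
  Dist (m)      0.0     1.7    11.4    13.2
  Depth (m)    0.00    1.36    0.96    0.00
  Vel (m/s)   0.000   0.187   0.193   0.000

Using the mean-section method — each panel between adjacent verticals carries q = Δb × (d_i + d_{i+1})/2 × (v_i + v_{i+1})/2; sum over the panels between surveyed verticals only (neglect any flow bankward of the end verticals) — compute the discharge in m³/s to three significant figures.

2.33 m³/s

Panel 1-2: Δb = 1.7 m, d̄ = (0.00+1.36)/2 = 0.68, v̄ = (0.000+0.187)/2 = 0.0935 → q = 1.7×0.68×0.0935 = 0.1081 m³/s
Panel 2-3: Δb = 9.7 m, d̄ = (1.36+0.96)/2 = 1.16, v̄ = (0.187+0.193)/2 = 0.19 → q = 9.7×1.16×0.19 = 2.138 m³/s
Panel 3-4: Δb = 1.8 m, d̄ = (0.96+0.00)/2 = 0.48, v̄ = (0.193+0.000)/2 = 0.0965 → q = 1.8×0.48×0.0965 = 0.08338 m³/s
Q = Σ q = 2.329 m³/s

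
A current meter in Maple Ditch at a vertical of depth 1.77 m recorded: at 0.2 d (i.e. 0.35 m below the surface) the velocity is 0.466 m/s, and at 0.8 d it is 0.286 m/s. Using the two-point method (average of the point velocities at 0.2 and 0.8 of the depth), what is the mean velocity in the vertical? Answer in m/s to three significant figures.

0.376 m/s

v̄ = (0.466 + 0.286) / 2 = 0.3760 m/s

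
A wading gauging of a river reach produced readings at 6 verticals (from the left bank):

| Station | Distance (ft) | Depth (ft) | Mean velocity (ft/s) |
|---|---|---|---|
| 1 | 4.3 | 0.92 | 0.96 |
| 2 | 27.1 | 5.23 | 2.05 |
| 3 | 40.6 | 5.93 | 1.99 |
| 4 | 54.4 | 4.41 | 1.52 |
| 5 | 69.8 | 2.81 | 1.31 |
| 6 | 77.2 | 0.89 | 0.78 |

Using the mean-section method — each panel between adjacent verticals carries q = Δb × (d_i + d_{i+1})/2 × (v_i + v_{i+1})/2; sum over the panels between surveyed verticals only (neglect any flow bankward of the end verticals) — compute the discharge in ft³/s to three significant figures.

476 ft³/s

Panel 1-2: Δb = 22.8 ft, d̄ = (0.92+5.23)/2 = 3.075, v̄ = (0.96+2.05)/2 = 1.505 → q = 22.8×3.075×1.505 = 105.5 ft³/s
Panel 2-3: Δb = 13.5 ft, d̄ = (5.23+5.93)/2 = 5.58, v̄ = (2.05+1.99)/2 = 2.02 → q = 13.5×5.58×2.02 = 152.2 ft³/s
Panel 3-4: Δb = 13.8 ft, d̄ = (5.93+4.41)/2 = 5.17, v̄ = (1.99+1.52)/2 = 1.755 → q = 13.8×5.17×1.755 = 125.2 ft³/s
Panel 4-5: Δb = 15.4 ft, d̄ = (4.41+2.81)/2 = 3.61, v̄ = (1.52+1.31)/2 = 1.415 → q = 15.4×3.61×1.415 = 78.67 ft³/s
Panel 5-6: Δb = 7.4 ft, d̄ = (2.81+0.89)/2 = 1.85, v̄ = (1.31+0.78)/2 = 1.045 → q = 7.4×1.85×1.045 = 14.31 ft³/s
Q = Σ q = 475.9 ft³/s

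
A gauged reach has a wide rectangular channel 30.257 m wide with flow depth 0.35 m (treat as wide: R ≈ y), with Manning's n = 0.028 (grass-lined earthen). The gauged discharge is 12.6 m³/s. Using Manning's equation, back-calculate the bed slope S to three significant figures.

A = b·y = 30.257 × 0.35 = 10.59 m²
Wide channel: R ≈ y = 0.35 m
S = (Q·n / (1·A·R^(2/3)))² = (12.6×0.028 / (1×10.59×0.4966))² = 0.004500

0.00450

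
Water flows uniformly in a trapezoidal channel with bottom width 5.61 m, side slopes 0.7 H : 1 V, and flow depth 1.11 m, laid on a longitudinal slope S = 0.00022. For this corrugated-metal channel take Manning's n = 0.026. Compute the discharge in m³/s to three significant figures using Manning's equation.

A = (b + z·y)·y = (5.61 + 0.7×1.11)×1.11 = 7.090 m²
P = b + 2y√(1+z²) = 5.61 + 2×1.11×√(1+0.7²) = 8.320 m
R = A/P = 7.090/8.320 = 0.8521 m
Q = (1/n)·A·R^(2/3)·S^(1/2) = (1/0.026) × 7.090 × 0.8521^(2/3) × 0.00022^(1/2) = 3.635 m³/s

3.64 m³/s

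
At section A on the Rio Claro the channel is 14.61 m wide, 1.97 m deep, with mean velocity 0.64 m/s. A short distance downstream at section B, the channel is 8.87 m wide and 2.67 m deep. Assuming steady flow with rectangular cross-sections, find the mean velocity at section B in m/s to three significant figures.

0.778 m/s

Q = A₁V₁ = (14.61×1.97) × 0.64 = 18.42 m³/s
A₂ = 8.87 × 2.67 = 23.68 m²
V₂ = Q/A₂ = 18.42/23.68 = 0.7778 m/s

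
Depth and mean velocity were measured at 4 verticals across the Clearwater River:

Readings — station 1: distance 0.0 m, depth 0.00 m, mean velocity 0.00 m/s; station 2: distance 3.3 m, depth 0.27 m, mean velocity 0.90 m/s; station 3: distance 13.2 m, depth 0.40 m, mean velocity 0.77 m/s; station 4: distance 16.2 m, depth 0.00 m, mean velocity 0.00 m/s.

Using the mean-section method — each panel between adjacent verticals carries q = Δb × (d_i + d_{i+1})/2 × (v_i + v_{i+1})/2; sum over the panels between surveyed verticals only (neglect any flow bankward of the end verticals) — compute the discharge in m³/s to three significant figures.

3.20 m³/s

Panel 1-2: Δb = 3.3 m, d̄ = (0.00+0.27)/2 = 0.135, v̄ = (0.00+0.90)/2 = 0.45 → q = 3.3×0.135×0.45 = 0.2005 m³/s
Panel 2-3: Δb = 9.9 m, d̄ = (0.27+0.40)/2 = 0.335, v̄ = (0.90+0.77)/2 = 0.835 → q = 9.9×0.335×0.835 = 2.769 m³/s
Panel 3-4: Δb = 3 m, d̄ = (0.40+0.00)/2 = 0.2, v̄ = (0.77+0.00)/2 = 0.385 → q = 3×0.2×0.385 = 0.2310 m³/s
Q = Σ q = 3.201 m³/s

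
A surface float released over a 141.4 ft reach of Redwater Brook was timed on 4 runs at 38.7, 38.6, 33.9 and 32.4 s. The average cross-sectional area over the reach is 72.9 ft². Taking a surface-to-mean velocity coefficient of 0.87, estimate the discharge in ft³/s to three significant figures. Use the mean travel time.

t̄ = (38.7 + 38.6 + 33.9 + 32.4) / 4 = 35.9 s
v_surface = L / t̄ = 141.4 / 35.9 = 3.939 ft/s
v_mean = 0.87 × 3.939 = 3.427 ft/s
Q = A × v_mean = 72.9 × 3.427 = 249.8 ft³/s

250 ft³/s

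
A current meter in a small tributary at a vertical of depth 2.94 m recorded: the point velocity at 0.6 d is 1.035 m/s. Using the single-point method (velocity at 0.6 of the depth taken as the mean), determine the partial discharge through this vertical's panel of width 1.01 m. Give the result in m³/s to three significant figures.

v̄ = v₀.₆ = 1.035 m/s
q = v̄ × d × w = 1.035 × 2.94 × 1.01 = 3.073 m³/s

3.07 m³/s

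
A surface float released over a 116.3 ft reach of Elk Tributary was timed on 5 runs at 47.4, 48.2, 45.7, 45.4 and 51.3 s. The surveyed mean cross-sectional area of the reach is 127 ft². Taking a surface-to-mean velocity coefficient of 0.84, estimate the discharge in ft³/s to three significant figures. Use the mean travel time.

261 ft³/s

t̄ = (47.4 + 48.2 + 45.7 + 45.4 + 51.3) / 5 = 47.6 s
v_surface = L / t̄ = 116.3 / 47.6 = 2.443 ft/s
v_mean = 0.84 × 2.443 = 2.052 ft/s
Q = A × v_mean = 127 × 2.052 = 260.6 ft³/s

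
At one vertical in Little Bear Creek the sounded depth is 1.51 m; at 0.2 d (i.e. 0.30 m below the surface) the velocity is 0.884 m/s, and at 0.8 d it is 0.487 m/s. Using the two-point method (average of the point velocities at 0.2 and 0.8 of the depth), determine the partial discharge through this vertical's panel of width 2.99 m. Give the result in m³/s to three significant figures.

3.09 m³/s

v̄ = (0.884 + 0.487) / 2 = 0.6855 m/s
q = v̄ × d × w = 0.6855 × 1.51 × 2.99 = 3.095 m³/s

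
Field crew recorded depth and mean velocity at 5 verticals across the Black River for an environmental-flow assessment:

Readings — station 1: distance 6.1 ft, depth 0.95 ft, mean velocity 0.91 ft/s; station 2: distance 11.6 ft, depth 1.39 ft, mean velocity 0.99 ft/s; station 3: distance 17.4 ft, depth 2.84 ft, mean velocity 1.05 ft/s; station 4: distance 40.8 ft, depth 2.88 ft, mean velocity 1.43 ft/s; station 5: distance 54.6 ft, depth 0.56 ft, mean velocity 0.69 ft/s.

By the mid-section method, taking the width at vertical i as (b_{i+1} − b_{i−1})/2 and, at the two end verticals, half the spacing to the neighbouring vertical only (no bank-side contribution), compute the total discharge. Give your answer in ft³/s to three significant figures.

w_1 = (11.6 − 6.1)/2 = 2.75 ft; q_1 = 0.91 × 0.95 × 2.75 = 2.377 ft³/s
w_2 = (17.4 − 6.1)/2 = 5.65 ft; q_2 = 0.99 × 1.39 × 5.65 = 7.775 ft³/s
w_3 = (40.8 − 11.6)/2 = 14.6 ft; q_3 = 1.05 × 2.84 × 14.6 = 43.54 ft³/s
w_4 = (54.6 − 17.4)/2 = 18.6 ft; q_4 = 1.43 × 2.88 × 18.6 = 76.60 ft³/s
w_5 = (54.6 − 40.8)/2 = 6.9 ft; q_5 = 0.69 × 0.56 × 6.9 = 2.666 ft³/s
Q = Σ qᵢ = 133.0 ft³/s

133 ft³/s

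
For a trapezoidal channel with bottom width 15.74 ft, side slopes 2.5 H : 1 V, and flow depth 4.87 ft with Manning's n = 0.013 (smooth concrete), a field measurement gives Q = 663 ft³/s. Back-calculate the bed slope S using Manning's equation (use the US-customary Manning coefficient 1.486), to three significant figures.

A = (b + z·y)·y = (15.74 + 2.5×4.87)×4.87 = 135.9 ft²
P = b + 2y√(1+z²) = 15.74 + 2×4.87×√(1+2.5²) = 41.97 ft
R = A/P = 135.9/41.97 = 3.239 ft
S = (Q·n / (1.486·A·R^(2/3)))² = (663×0.013 / (1.486×135.9×2.189))² = 0.0003798

0.000380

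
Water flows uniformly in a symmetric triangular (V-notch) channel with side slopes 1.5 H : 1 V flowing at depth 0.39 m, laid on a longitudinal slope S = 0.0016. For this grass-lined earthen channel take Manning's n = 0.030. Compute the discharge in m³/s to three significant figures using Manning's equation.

0.0905 m³/s

A = z·y² = 1.5×0.39² = 0.2282 m²
P = 2y√(1+z²) = 2×0.39×√(1+1.5²) = 1.406 m
R = A/P = 0.2282/1.406 = 0.1622 m
Q = (1/n)·A·R^(2/3)·S^(1/2) = (1/0.030) × 0.2282 × 0.1622^(2/3) × 0.0016^(1/2) = 0.09049 m³/s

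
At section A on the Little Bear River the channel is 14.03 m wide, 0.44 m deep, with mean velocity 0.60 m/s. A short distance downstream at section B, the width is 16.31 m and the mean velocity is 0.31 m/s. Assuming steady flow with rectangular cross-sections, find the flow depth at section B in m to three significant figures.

Q = A₁V₁ = (14.03×0.44) × 0.60 = 3.704 m³/s
d₂ = Q/(b₂ V₂) = 3.704/(16.31×0.31) = 0.7326 m

0.733 m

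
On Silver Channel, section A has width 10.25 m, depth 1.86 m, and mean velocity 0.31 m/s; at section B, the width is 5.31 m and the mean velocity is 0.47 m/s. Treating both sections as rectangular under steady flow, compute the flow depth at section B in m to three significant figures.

2.37 m

Q = A₁V₁ = (10.25×1.86) × 0.31 = 5.910 m³/s
d₂ = Q/(b₂ V₂) = 5.910/(5.31×0.47) = 2.368 m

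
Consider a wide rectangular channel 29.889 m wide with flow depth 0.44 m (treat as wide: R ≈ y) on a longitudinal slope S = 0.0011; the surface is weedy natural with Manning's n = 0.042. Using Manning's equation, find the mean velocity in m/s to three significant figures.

A = b·y = 29.889 × 0.44 = 13.15 m²
Wide channel: R ≈ y = 0.44 m
Q = (1/n)·A·R^(2/3)·S^(1/2) = (1/0.042) × 13.15 × 0.4400^(2/3) × 0.0011^(1/2) = 6.008 m³/s
V = Q/A = 6.008/13.15 = 0.4568 m/s

0.457 m/s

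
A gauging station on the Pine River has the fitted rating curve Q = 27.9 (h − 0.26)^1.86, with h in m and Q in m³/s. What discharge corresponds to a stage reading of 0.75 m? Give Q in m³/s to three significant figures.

Q = 27.9 × (0.75 − 0.26)^1.86 = 27.9 × 0.49^1.86 = 7.402 m³/s

7.40 m³/s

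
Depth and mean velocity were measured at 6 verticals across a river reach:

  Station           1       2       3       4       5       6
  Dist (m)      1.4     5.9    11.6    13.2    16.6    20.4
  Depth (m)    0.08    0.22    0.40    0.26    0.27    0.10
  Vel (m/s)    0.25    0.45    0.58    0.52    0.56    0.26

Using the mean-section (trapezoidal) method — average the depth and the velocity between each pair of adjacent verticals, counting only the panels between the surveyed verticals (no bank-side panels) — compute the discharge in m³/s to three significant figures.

Panel 1-2: Δb = 4.5 m, d̄ = (0.08+0.22)/2 = 0.15, v̄ = (0.25+0.45)/2 = 0.35 → q = 4.5×0.15×0.35 = 0.2363 m³/s
Panel 2-3: Δb = 5.7 m, d̄ = (0.22+0.40)/2 = 0.31, v̄ = (0.45+0.58)/2 = 0.515 → q = 5.7×0.31×0.515 = 0.9100 m³/s
Panel 3-4: Δb = 1.6 m, d̄ = (0.40+0.26)/2 = 0.33, v̄ = (0.58+0.52)/2 = 0.55 → q = 1.6×0.33×0.55 = 0.2904 m³/s
Panel 4-5: Δb = 3.4 m, d̄ = (0.26+0.27)/2 = 0.265, v̄ = (0.52+0.56)/2 = 0.54 → q = 3.4×0.265×0.54 = 0.4865 m³/s
Panel 5-6: Δb = 3.8 m, d̄ = (0.27+0.10)/2 = 0.185, v̄ = (0.56+0.26)/2 = 0.41 → q = 3.8×0.185×0.41 = 0.2882 m³/s
Q = Σ q = 2.211 m³/s

2.21 m³/s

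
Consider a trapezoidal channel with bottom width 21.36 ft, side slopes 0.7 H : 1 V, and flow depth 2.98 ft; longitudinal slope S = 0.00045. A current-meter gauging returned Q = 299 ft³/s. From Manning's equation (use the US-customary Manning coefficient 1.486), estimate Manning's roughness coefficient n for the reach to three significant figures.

A = (b + z·y)·y = (21.36 + 0.7×2.98)×2.98 = 69.87 ft²
P = b + 2y√(1+z²) = 21.36 + 2×2.98×√(1+0.7²) = 28.64 ft
R = A/P = 69.87/28.64 = 2.440 ft
n = (1.486/Q)·A·R^(2/3)·S^(1/2) = (1.486/299) × 69.87 × 1.812 × 0.02121 = 0.01335

0.0134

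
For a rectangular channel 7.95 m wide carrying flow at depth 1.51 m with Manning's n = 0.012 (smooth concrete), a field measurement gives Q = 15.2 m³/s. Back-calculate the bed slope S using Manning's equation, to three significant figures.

A = b·y = 7.95 × 1.51 = 12.00 m²
P = b + 2y = 7.95 + 2×1.51 = 10.97 m
R = A/P = 12.00/10.97 = 1.094 m
S = (Q·n / (1·A·R^(2/3)))² = (15.2×0.012 / (1×12.00×1.062))² = 0.0002047

0.000205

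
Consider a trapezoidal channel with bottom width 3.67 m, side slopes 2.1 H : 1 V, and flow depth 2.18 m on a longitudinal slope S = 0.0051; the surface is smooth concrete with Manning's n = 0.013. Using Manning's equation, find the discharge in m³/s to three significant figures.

A = (b + z·y)·y = (3.67 + 2.1×2.18)×2.18 = 17.98 m²
P = b + 2y√(1+z²) = 3.67 + 2×2.18×√(1+2.1²) = 13.81 m
R = A/P = 17.98/13.81 = 1.302 m
Q = (1/n)·A·R^(2/3)·S^(1/2) = (1/0.013) × 17.98 × 1.302^(2/3) × 0.0051^(1/2) = 117.8 m³/s

118 m³/s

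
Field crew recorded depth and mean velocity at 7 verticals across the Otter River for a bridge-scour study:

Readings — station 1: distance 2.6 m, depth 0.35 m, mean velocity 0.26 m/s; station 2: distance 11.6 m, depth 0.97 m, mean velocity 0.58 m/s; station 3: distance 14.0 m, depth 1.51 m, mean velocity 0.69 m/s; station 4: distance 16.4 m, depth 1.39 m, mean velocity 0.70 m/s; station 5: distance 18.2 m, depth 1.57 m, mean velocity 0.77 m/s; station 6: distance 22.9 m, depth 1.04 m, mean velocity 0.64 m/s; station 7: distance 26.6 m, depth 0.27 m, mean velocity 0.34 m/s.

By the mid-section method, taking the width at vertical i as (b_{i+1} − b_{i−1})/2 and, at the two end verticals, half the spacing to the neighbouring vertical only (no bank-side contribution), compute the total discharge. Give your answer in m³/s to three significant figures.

w_1 = (11.6 − 2.6)/2 = 4.5 m; q_1 = 0.26 × 0.35 × 4.5 = 0.4095 m³/s
w_2 = (14.0 − 2.6)/2 = 5.7 m; q_2 = 0.58 × 0.97 × 5.7 = 3.207 m³/s
w_3 = (16.4 − 11.6)/2 = 2.4 m; q_3 = 0.69 × 1.51 × 2.4 = 2.501 m³/s
w_4 = (18.2 − 14.0)/2 = 2.1 m; q_4 = 0.70 × 1.39 × 2.1 = 2.043 m³/s
w_5 = (22.9 − 16.4)/2 = 3.25 m; q_5 = 0.77 × 1.57 × 3.25 = 3.929 m³/s
w_6 = (26.6 − 18.2)/2 = 4.2 m; q_6 = 0.64 × 1.04 × 4.2 = 2.796 m³/s
w_7 = (26.6 − 22.9)/2 = 1.85 m; q_7 = 0.34 × 0.27 × 1.85 = 0.1698 m³/s
Q = Σ qᵢ = 15.05 m³/s

15.1 m³/s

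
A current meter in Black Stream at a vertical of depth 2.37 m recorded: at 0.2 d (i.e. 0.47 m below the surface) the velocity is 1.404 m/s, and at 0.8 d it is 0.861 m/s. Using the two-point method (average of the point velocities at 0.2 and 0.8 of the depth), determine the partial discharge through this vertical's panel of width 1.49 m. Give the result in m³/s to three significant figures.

v̄ = (1.404 + 0.861) / 2 = 1.133 m/s
q = v̄ × d × w = 1.133 × 2.37 × 1.49 = 3.999 m³/s

4.00 m³/s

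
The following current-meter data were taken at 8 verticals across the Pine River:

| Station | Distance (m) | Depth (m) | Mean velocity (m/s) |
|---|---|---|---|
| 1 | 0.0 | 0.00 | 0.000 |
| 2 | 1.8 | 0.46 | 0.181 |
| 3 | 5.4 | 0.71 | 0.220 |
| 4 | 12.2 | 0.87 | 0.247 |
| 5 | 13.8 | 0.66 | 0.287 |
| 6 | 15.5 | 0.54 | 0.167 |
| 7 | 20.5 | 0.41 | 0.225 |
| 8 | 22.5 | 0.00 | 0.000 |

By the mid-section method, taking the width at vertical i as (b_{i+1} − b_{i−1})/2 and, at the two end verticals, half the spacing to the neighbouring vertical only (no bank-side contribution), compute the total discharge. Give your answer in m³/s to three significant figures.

2.88 m³/s

w_2 = (5.4 − 0.0)/2 = 2.7 m; q_2 = 0.181 × 0.46 × 2.7 = 0.2248 m³/s
w_3 = (12.2 − 1.8)/2 = 5.2 m; q_3 = 0.220 × 0.71 × 5.2 = 0.8122 m³/s
w_4 = (13.8 − 5.4)/2 = 4.2 m; q_4 = 0.247 × 0.87 × 4.2 = 0.9025 m³/s
w_5 = (15.5 − 12.2)/2 = 1.65 m; q_5 = 0.287 × 0.66 × 1.65 = 0.3125 m³/s
w_6 = (20.5 − 13.8)/2 = 3.35 m; q_6 = 0.167 × 0.54 × 3.35 = 0.3021 m³/s
w_7 = (22.5 − 15.5)/2 = 3.5 m; q_7 = 0.225 × 0.41 × 3.5 = 0.3229 m³/s
Stations 1, 8 contribute zero (depth or velocity is 0).
Q = Σ qᵢ = 2.877 m³/s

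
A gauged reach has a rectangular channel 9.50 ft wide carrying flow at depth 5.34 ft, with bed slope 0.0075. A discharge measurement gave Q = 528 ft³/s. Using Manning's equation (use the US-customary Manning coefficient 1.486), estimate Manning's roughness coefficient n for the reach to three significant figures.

0.0229

A = b·y = 9.50 × 5.34 = 50.73 ft²
P = b + 2y = 9.50 + 2×5.34 = 20.18 ft
R = A/P = 50.73/20.18 = 2.514 ft
n = (1.486/Q)·A·R^(2/3)·S^(1/2) = (1.486/528) × 50.73 × 1.849 × 0.08660 = 0.02286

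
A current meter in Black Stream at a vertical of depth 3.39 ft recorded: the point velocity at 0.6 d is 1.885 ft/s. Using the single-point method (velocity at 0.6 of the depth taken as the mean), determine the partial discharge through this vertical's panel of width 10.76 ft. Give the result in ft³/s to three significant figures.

68.8 ft³/s

v̄ = v₀.₆ = 1.885 ft/s
q = v̄ × d × w = 1.885 × 3.39 × 10.76 = 68.76 ft³/s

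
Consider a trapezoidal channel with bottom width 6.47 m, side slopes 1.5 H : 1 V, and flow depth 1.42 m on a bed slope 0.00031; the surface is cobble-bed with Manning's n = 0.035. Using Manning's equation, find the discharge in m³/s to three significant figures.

6.36 m³/s

A = (b + z·y)·y = (6.47 + 1.5×1.42)×1.42 = 12.21 m²
P = b + 2y√(1+z²) = 6.47 + 2×1.42×√(1+1.5²) = 11.59 m
R = A/P = 12.21/11.59 = 1.054 m
Q = (1/n)·A·R^(2/3)·S^(1/2) = (1/0.035) × 12.21 × 1.054^(2/3) × 0.00031^(1/2) = 6.361 m³/s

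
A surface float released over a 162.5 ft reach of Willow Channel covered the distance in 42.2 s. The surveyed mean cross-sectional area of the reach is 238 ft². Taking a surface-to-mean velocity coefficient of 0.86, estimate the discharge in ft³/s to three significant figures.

788 ft³/s

v_surface = L / t̄ = 162.5 / 42.2 = 3.851 ft/s
v_mean = 0.86 × 3.851 = 3.312 ft/s
Q = A × v_mean = 238 × 3.312 = 788.2 ft³/s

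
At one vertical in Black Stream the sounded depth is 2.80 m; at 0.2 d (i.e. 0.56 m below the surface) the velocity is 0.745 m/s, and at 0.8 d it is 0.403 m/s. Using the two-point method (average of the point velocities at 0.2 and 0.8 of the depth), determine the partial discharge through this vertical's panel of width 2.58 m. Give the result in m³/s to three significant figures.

4.15 m³/s

v̄ = (0.745 + 0.403) / 2 = 0.5740 m/s
q = v̄ × d × w = 0.5740 × 2.80 × 2.58 = 4.147 m³/s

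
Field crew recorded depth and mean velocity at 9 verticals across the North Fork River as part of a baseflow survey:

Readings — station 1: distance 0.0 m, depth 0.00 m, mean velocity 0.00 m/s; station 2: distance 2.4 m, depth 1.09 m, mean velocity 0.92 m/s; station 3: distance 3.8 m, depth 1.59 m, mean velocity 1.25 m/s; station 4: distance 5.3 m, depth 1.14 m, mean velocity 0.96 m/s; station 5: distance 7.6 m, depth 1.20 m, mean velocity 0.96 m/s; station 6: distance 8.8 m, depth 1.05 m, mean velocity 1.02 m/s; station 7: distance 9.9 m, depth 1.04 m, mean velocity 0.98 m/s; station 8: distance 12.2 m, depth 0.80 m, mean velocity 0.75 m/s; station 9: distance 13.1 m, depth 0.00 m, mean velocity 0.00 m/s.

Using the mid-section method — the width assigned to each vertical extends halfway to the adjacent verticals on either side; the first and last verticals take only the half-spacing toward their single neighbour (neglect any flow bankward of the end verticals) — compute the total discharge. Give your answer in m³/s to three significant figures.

12.8 m³/s

w_2 = (3.8 − 0.0)/2 = 1.9 m; q_2 = 0.92 × 1.09 × 1.9 = 1.905 m³/s
w_3 = (5.3 − 2.4)/2 = 1.45 m; q_3 = 1.25 × 1.59 × 1.45 = 2.882 m³/s
w_4 = (7.6 − 3.8)/2 = 1.9 m; q_4 = 0.96 × 1.14 × 1.9 = 2.079 m³/s
w_5 = (8.8 − 5.3)/2 = 1.75 m; q_5 = 0.96 × 1.20 × 1.75 = 2.016 m³/s
w_6 = (9.9 − 7.6)/2 = 1.15 m; q_6 = 1.02 × 1.05 × 1.15 = 1.232 m³/s
w_7 = (12.2 − 8.8)/2 = 1.7 m; q_7 = 0.98 × 1.04 × 1.7 = 1.733 m³/s
w_8 = (13.1 − 9.9)/2 = 1.6 m; q_8 = 0.75 × 0.80 × 1.6 = 0.9600 m³/s
Stations 1, 9 contribute zero (depth or velocity is 0).
Q = Σ qᵢ = 12.81 m³/s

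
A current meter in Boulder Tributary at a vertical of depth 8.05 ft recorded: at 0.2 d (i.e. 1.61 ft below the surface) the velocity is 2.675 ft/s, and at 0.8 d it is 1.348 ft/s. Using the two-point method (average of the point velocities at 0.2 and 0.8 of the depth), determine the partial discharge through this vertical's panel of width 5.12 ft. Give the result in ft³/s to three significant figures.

v̄ = (2.675 + 1.348) / 2 = 2.012 ft/s
q = v̄ × d × w = 2.012 × 8.05 × 5.12 = 82.91 ft³/s

82.9 ft³/s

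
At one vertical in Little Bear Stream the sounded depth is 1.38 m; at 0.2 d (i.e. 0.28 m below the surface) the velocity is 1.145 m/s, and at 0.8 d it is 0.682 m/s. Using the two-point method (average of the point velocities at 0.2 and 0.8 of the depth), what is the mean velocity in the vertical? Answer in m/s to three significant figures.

0.914 m/s

v̄ = (1.145 + 0.682) / 2 = 0.9135 m/s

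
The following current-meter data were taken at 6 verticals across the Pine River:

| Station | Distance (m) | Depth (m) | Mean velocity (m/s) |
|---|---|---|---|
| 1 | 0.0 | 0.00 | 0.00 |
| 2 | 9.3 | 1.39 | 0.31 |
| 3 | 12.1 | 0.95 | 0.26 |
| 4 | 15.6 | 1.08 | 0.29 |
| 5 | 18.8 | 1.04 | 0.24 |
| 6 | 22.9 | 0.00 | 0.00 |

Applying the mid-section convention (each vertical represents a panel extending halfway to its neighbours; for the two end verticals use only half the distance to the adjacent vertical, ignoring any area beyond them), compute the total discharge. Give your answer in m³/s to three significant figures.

w_2 = (12.1 − 0.0)/2 = 6.05 m; q_2 = 0.31 × 1.39 × 6.05 = 2.607 m³/s
w_3 = (15.6 − 9.3)/2 = 3.15 m; q_3 = 0.26 × 0.95 × 3.15 = 0.7781 m³/s
w_4 = (18.8 − 12.1)/2 = 3.35 m; q_4 = 0.29 × 1.08 × 3.35 = 1.049 m³/s
w_5 = (22.9 − 15.6)/2 = 3.65 m; q_5 = 0.24 × 1.04 × 3.65 = 0.9110 m³/s
Stations 1, 6 contribute zero (depth or velocity is 0).
Q = Σ qᵢ = 5.345 m³/s

5.35 m³/s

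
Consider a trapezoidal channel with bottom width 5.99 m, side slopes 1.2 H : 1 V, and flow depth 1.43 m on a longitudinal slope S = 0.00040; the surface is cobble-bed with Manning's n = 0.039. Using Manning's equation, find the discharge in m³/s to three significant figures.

5.85 m³/s

A = (b + z·y)·y = (5.99 + 1.2×1.43)×1.43 = 11.02 m²
P = b + 2y√(1+z²) = 5.99 + 2×1.43×√(1+1.2²) = 10.46 m
R = A/P = 11.02/10.46 = 1.054 m
Q = (1/n)·A·R^(2/3)·S^(1/2) = (1/0.039) × 11.02 × 1.054^(2/3) × 0.00040^(1/2) = 5.852 m³/s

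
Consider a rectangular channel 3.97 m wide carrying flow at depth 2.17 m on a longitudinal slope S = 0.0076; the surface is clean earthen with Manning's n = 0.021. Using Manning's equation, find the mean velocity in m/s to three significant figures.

A = b·y = 3.97 × 2.17 = 8.615 m²
P = b + 2y = 3.97 + 2×2.17 = 8.310 m
R = A/P = 8.615/8.310 = 1.037 m
Q = (1/n)·A·R^(2/3)·S^(1/2) = (1/0.021) × 8.615 × 1.037^(2/3) × 0.0076^(1/2) = 36.63 m³/s
V = Q/A = 36.63/8.615 = 4.252 m/s

4.25 m/s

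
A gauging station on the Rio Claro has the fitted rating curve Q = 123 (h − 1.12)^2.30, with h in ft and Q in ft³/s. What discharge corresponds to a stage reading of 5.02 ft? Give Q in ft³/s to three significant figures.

Q = 123 × (5.02 − 1.12)^2.30 = 123 × 3.9^2.30 = 2814 ft³/s

2810 ft³/s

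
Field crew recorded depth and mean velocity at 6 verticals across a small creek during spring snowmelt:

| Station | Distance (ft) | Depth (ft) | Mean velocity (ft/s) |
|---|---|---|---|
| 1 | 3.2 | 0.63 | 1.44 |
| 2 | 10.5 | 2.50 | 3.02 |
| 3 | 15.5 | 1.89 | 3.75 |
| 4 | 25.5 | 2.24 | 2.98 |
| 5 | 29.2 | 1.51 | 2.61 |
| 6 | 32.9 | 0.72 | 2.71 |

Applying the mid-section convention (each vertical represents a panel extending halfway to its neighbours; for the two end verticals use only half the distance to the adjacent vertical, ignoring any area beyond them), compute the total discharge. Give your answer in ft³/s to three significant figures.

w_1 = (10.5 − 3.2)/2 = 3.65 ft; q_1 = 1.44 × 0.63 × 3.65 = 3.311 ft³/s
w_2 = (15.5 − 3.2)/2 = 6.15 ft; q_2 = 3.02 × 2.50 × 6.15 = 46.43 ft³/s
w_3 = (25.5 − 10.5)/2 = 7.5 ft; q_3 = 3.75 × 1.89 × 7.5 = 53.16 ft³/s
w_4 = (29.2 − 15.5)/2 = 6.85 ft; q_4 = 2.98 × 2.24 × 6.85 = 45.73 ft³/s
w_5 = (32.9 − 25.5)/2 = 3.7 ft; q_5 = 2.61 × 1.51 × 3.7 = 14.58 ft³/s
w_6 = (32.9 − 29.2)/2 = 1.85 ft; q_6 = 2.71 × 0.72 × 1.85 = 3.610 ft³/s
Q = Σ qᵢ = 166.8 ft³/s

167 ft³/s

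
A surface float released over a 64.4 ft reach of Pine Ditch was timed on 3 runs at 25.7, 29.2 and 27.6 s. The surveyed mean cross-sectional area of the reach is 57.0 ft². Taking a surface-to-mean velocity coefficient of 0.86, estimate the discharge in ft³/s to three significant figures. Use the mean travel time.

t̄ = (25.7 + 29.2 + 27.6) / 3 = 27.5 s
v_surface = L / t̄ = 64.4 / 27.5 = 2.342 ft/s
v_mean = 0.86 × 2.342 = 2.014 ft/s
Q = A × v_mean = 57.0 × 2.014 = 114.8 ft³/s

115 ft³/s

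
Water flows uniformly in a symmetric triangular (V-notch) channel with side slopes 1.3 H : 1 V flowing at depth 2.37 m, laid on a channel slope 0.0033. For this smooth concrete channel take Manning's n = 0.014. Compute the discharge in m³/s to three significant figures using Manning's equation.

A = z·y² = 1.3×2.37² = 7.302 m²
P = 2y√(1+z²) = 2×2.37×√(1+1.3²) = 7.774 m
R = A/P = 7.302/7.774 = 0.9393 m
Q = (1/n)·A·R^(2/3)·S^(1/2) = (1/0.014) × 7.302 × 0.9393^(2/3) × 0.0033^(1/2) = 28.74 m³/s

28.7 m³/s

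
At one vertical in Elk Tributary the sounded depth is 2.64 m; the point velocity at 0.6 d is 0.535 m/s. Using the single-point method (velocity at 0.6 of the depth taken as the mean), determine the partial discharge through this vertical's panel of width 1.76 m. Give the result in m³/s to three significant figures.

2.49 m³/s

v̄ = v₀.₆ = 0.535 m/s
q = v̄ × d × w = 0.5350 × 2.64 × 1.76 = 2.486 m³/s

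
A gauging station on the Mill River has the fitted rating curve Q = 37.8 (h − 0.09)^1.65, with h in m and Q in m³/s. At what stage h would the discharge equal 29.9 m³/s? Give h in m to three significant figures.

h − h₀ = (Q/C)^(1/b) = (29.9/37.8)^(1/1.65) = 0.8675 m
h = 0.09 + 0.8675 = 0.9575 m

0.958 m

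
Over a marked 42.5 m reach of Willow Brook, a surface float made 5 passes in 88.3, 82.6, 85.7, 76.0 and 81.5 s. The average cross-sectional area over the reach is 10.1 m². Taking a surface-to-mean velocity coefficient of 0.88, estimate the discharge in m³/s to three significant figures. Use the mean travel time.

4.56 m³/s

t̄ = (88.3 + 82.6 + 85.7 + 76.0 + 81.5) / 5 = 82.82 s
v_surface = L / t̄ = 42.5 / 82.82 = 0.5132 m/s
v_mean = 0.88 × 0.5132 = 0.4516 m/s
Q = A × v_mean = 10.1 × 0.4516 = 4.561 m³/s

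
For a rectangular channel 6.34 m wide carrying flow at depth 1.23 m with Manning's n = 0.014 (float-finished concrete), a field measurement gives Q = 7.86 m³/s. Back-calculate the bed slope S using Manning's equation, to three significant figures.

A = b·y = 6.34 × 1.23 = 7.798 m²
P = b + 2y = 6.34 + 2×1.23 = 8.800 m
R = A/P = 7.798/8.800 = 0.8862 m
S = (Q·n / (1·A·R^(2/3)))² = (7.86×0.014 / (1×7.798×0.9226))² = 0.0002339

0.000234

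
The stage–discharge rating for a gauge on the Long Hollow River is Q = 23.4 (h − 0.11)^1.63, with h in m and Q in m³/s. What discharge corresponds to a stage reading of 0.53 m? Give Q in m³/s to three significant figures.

5.69 m³/s

Q = 23.4 × (0.53 − 0.11)^1.63 = 23.4 × 0.42^1.63 = 5.690 m³/s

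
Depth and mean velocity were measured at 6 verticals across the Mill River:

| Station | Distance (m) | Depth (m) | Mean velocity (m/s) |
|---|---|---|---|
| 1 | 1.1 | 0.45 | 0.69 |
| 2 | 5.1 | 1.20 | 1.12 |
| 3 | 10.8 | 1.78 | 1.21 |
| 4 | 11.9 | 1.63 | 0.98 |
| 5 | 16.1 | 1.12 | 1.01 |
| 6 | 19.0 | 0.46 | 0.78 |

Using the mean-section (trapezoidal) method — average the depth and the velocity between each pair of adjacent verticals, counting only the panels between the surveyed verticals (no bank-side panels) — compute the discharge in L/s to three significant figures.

Panel 1-2: Δb = 4 m, d̄ = (0.45+1.20)/2 = 0.825, v̄ = (0.69+1.12)/2 = 0.905 → q = 4×0.825×0.905 = 2.987 m³/s
Panel 2-3: Δb = 5.7 m, d̄ = (1.20+1.78)/2 = 1.49, v̄ = (1.12+1.21)/2 = 1.165 → q = 5.7×1.49×1.165 = 9.894 m³/s
Panel 3-4: Δb = 1.1 m, d̄ = (1.78+1.63)/2 = 1.705, v̄ = (1.21+0.98)/2 = 1.095 → q = 1.1×1.705×1.095 = 2.054 m³/s
Panel 4-5: Δb = 4.2 m, d̄ = (1.63+1.12)/2 = 1.375, v̄ = (0.98+1.01)/2 = 0.995 → q = 4.2×1.375×0.995 = 5.746 m³/s
Panel 5-6: Δb = 2.9 m, d̄ = (1.12+0.46)/2 = 0.79, v̄ = (1.01+0.78)/2 = 0.895 → q = 2.9×0.79×0.895 = 2.050 m³/s
Q = Σ q = 22.73 m³/s
= 22.73 × 1000 = 22730 L/s

22700 L/s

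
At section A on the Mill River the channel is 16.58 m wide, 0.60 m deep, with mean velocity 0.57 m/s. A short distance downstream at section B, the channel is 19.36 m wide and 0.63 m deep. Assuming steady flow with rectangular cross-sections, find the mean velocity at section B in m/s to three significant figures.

Q = A₁V₁ = (16.58×0.60) × 0.57 = 5.670 m³/s
A₂ = 19.36 × 0.63 = 12.20 m²
V₂ = Q/A₂ = 5.670/12.20 = 0.4649 m/s

0.465 m/s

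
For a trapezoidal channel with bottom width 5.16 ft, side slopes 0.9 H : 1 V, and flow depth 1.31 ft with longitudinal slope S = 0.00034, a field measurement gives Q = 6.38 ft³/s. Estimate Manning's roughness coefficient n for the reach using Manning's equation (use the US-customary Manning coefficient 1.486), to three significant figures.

A = (b + z·y)·y = (5.16 + 0.9×1.31)×1.31 = 8.304 ft²
P = b + 2y√(1+z²) = 5.16 + 2×1.31×√(1+0.9²) = 8.685 ft
R = A/P = 8.304/8.685 = 0.9562 ft
n = (1.486/Q)·A·R^(2/3)·S^(1/2) = (1.486/6.38) × 8.304 × 0.9706 × 0.01844 = 0.03461

0.0346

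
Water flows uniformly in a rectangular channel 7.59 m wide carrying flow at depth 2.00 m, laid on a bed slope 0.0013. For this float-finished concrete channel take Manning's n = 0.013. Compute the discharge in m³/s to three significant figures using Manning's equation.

A = b·y = 7.59 × 2.00 = 15.18 m²
P = b + 2y = 7.59 + 2×2.00 = 11.59 m
R = A/P = 15.18/11.59 = 1.310 m
Q = (1/n)·A·R^(2/3)·S^(1/2) = (1/0.013) × 15.18 × 1.310^(2/3) × 0.0013^(1/2) = 50.40 m³/s

50.4 m³/s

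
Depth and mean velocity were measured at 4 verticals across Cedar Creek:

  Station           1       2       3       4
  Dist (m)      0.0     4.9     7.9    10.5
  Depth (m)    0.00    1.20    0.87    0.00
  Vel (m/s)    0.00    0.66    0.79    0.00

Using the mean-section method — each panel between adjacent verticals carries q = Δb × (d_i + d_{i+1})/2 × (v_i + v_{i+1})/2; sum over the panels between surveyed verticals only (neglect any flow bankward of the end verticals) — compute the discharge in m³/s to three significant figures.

Panel 1-2: Δb = 4.9 m, d̄ = (0.00+1.20)/2 = 0.6, v̄ = (0.00+0.66)/2 = 0.33 → q = 4.9×0.6×0.33 = 0.9702 m³/s
Panel 2-3: Δb = 3 m, d̄ = (1.20+0.87)/2 = 1.035, v̄ = (0.66+0.79)/2 = 0.725 → q = 3×1.035×0.725 = 2.251 m³/s
Panel 3-4: Δb = 2.6 m, d̄ = (0.87+0.00)/2 = 0.435, v̄ = (0.79+0.00)/2 = 0.395 → q = 2.6×0.435×0.395 = 0.4467 m³/s
Q = Σ q = 3.668 m³/s

3.67 m³/s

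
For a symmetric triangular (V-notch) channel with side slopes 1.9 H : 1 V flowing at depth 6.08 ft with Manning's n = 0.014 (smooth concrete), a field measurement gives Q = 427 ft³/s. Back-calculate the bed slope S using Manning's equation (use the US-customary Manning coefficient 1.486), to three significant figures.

0.000877

A = z·y² = 1.9×6.08² = 70.24 ft²
P = 2y√(1+z²) = 2×6.08×√(1+1.9²) = 26.11 ft
R = A/P = 70.24/26.11 = 2.690 ft
S = (Q·n / (1.486·A·R^(2/3)))² = (427×0.014 / (1.486×70.24×1.934))² = 0.0008768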